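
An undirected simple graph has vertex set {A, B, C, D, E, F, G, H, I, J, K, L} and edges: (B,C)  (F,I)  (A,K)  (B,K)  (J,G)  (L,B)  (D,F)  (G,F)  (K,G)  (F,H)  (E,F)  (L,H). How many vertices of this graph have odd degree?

10

Degrees: A:1, B:3, C:1, D:1, E:1, F:5, G:3, H:2, I:1, J:1, K:3, L:2
Odd-degree vertices: A, B, C, D, E, F, G, I, J, K.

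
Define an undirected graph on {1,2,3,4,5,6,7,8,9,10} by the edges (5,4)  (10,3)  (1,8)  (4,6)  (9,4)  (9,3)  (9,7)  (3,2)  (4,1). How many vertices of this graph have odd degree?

Degrees: 1:2, 2:1, 3:3, 4:4, 5:1, 6:1, 7:1, 8:1, 9:3, 10:1
Odd-degree vertices: 2, 3, 5, 6, 7, 8, 9, 10.

8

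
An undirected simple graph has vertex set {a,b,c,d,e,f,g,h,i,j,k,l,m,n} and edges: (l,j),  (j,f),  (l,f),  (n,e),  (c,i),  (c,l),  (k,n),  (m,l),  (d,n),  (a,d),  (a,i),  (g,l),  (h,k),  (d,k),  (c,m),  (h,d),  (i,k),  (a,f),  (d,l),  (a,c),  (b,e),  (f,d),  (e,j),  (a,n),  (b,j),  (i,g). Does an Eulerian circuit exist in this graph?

No

Degrees: a:5, b:2, c:4, d:6, e:3, f:4, g:2, h:2, i:4, j:4, k:4, l:6, m:2, n:4
a, e have odd degree; an Eulerian circuit needs every degree to be even, so none exists.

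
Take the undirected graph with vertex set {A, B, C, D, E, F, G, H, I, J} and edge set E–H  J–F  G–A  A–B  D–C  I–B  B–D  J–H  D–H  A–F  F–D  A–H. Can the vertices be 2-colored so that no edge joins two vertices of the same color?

A valid 2-coloring puts {B, C, F, G, H} on one side and {A, D, E, I, J} on the other; every edge crosses between the two sides.

Yes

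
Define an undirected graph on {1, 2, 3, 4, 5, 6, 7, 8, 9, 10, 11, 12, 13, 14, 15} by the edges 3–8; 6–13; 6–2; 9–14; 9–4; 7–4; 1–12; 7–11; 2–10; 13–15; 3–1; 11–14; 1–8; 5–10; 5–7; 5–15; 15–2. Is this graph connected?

Component: {1, 3, 8, 12}
Component: {2, 4, 5, 6, 7, 9, 10, 11, 13, 14, 15}
No edge joins these 2 groups, so the graph is disconnected.

No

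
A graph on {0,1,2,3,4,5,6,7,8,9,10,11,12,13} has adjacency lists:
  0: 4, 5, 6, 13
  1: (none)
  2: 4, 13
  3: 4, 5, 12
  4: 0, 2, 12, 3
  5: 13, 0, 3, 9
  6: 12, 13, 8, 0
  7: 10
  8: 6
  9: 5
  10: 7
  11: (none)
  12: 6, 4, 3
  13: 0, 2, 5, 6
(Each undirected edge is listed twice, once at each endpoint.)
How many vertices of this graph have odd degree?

6

Degrees: 0:4, 1:0, 2:2, 3:3, 4:4, 5:4, 6:4, 7:1, 8:1, 9:1, 10:1, 11:0, 12:3, 13:4
Odd-degree vertices: 3, 7, 8, 9, 10, 12.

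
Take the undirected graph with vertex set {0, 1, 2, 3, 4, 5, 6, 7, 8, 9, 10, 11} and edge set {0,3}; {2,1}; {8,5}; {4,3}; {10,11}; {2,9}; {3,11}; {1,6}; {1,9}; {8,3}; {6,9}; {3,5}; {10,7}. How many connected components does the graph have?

2

Component: {1, 2, 6, 9}
Component: {0, 3, 4, 5, 7, 8, 10, 11}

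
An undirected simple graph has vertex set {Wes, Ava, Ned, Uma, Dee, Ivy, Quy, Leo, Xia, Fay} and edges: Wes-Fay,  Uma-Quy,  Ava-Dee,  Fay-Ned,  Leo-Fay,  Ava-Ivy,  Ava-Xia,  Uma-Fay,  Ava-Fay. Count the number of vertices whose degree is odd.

8

Degrees: Wes:1, Ava:4, Ned:1, Uma:2, Dee:1, Ivy:1, Quy:1, Leo:1, Xia:1, Fay:5
Odd-degree vertices: Wes, Ned, Dee, Ivy, Quy, Leo, Xia, Fay.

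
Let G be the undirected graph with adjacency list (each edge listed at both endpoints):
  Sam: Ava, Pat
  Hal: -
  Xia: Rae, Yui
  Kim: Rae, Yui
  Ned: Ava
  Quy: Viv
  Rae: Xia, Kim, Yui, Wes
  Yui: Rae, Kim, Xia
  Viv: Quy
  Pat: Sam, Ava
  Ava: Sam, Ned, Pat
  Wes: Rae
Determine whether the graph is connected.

Component: {Hal}
Component: {Quy, Viv}
Component: {Sam, Ned, Pat, Ava}
Component: {Xia, Kim, Rae, Yui, Wes}
No edge joins these 4 groups, so the graph is disconnected.

No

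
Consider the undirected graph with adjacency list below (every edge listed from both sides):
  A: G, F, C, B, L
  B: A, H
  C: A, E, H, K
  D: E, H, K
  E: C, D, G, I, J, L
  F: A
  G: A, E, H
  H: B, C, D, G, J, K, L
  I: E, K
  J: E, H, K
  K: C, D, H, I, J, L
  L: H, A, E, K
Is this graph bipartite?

The cycle H-K-L-H has length 3, which is odd, so the graph is not bipartite.

No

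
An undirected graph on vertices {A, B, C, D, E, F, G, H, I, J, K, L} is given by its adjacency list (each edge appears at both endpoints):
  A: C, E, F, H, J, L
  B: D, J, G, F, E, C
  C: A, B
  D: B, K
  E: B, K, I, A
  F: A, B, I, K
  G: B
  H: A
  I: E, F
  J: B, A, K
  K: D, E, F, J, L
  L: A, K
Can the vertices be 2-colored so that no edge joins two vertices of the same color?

A valid 2-coloring puts {C, D, E, F, G, H, J, L} on one side and {A, B, I, K} on the other; every edge crosses between the two sides.

Yes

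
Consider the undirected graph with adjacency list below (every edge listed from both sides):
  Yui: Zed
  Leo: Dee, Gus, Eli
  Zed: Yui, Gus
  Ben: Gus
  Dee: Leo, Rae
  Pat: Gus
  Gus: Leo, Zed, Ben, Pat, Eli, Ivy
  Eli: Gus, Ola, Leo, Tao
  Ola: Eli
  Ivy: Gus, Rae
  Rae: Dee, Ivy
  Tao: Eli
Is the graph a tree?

The graph has 12 vertices and 13 edges.
A tree on 12 vertices has exactly 11 edges; this graph has 13, so it contains a cycle and is not a tree.

No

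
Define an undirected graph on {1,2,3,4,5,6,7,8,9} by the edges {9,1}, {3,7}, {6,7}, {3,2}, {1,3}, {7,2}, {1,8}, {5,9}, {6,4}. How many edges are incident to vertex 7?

Neighbors of 7: 2, 3, 6.

3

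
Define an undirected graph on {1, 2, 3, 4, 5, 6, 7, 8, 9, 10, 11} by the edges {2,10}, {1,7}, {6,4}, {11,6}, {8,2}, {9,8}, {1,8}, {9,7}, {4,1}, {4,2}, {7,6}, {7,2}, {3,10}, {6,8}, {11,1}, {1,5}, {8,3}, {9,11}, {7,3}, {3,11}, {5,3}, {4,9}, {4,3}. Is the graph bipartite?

Yes

Color {4, 5, 7, 8, 10, 11} black and {1, 2, 3, 6, 9} white. No edge joins two same-colored vertices, so the graph is bipartite.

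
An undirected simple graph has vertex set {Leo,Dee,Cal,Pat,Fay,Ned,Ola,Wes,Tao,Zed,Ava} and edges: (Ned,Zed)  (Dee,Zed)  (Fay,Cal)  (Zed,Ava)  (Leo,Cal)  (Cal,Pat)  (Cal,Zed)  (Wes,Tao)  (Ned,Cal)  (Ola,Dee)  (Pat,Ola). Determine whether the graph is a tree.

No

The graph has 11 vertices and 11 edges.
It is not connected, so it is not a tree.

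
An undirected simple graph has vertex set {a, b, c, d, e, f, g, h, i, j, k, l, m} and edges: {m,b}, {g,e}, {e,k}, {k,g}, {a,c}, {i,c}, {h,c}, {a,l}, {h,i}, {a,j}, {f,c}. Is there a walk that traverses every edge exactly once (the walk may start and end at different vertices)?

No

Degrees: a:3, b:1, c:4, d:0, e:2, f:1, g:2, h:2, i:2, j:1, k:2, l:1, m:1
Odd-degree vertices: a, b, f, j, l, m (6 total).
With 6 odd-degree vertices (more than two), no single trail can use every edge.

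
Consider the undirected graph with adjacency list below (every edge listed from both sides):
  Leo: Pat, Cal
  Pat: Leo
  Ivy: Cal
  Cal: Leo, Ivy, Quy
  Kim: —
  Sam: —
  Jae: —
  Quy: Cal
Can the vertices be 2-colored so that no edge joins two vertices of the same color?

Yes

Partition the vertices as {Pat, Cal, Kim, Sam, Jae} vs {Leo, Ivy, Quy}. Each listed edge has one endpoint in each part, so the graph is bipartite.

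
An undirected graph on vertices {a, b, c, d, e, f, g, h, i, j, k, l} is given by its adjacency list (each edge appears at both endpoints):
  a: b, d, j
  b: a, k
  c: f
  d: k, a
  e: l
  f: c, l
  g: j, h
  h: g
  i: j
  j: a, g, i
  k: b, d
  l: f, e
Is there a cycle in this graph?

Yes

|V| = 12, |E| = 11, number of components = 2.
Since 11 > 12 - 2, a cycle must exist; for instance a-b-k-d-a.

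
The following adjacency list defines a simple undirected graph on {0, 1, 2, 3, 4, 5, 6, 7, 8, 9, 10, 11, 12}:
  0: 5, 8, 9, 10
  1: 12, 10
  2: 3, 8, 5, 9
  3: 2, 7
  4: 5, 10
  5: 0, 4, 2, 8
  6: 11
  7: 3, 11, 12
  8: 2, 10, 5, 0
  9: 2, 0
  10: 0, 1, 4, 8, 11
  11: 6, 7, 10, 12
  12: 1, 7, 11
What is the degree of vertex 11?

4

Neighbors of 11: 6, 7, 10, 12.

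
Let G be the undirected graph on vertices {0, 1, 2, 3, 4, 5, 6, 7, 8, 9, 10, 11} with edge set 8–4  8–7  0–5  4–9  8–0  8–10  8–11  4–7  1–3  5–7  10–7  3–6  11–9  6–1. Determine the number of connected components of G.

3

Component: {2}
Component: {1, 3, 6}
Component: {0, 4, 5, 7, 8, 9, 10, 11}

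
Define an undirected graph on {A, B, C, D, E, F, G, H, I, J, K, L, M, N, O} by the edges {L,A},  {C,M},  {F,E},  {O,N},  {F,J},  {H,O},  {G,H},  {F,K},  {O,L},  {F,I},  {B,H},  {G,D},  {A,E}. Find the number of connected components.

2

Component: {C, M}
Component: {A, B, D, E, F, G, H, I, J, K, L, N, O}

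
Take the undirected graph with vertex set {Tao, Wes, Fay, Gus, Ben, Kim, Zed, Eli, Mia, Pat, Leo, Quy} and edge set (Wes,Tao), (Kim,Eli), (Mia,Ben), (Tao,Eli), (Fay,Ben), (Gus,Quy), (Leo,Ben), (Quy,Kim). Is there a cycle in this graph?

No

|V| = 12, |E| = 8, number of components = 4.
Since 8 = 12 - 4, the graph is a forest and contains no cycle.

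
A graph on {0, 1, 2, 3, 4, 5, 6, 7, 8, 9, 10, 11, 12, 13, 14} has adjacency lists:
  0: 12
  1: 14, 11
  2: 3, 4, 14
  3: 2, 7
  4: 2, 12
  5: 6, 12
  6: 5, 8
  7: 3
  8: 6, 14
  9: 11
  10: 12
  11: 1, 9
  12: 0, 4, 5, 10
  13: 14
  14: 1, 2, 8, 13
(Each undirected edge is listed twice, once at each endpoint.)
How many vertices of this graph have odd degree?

6

Degrees: 0:1, 1:2, 2:3, 3:2, 4:2, 5:2, 6:2, 7:1, 8:2, 9:1, 10:1, 11:2, 12:4, 13:1, 14:4
Odd-degree vertices: 0, 2, 7, 9, 10, 13.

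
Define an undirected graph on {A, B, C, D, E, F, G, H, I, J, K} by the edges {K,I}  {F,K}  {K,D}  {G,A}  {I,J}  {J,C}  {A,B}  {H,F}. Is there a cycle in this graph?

No

The graph has 11 vertices, 8 edges, and 3 connected components.
A forest on 11 vertices with 3 components has exactly 8 edges, which matches — so no cycle.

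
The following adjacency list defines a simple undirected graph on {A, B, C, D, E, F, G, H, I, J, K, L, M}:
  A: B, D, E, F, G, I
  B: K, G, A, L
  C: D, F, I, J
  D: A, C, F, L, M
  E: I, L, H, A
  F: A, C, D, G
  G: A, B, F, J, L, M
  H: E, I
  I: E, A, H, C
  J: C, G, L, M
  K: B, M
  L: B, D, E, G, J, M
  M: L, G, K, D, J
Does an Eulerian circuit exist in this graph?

No

Degrees: A:6, B:4, C:4, D:5, E:4, F:4, G:6, H:2, I:4, J:4, K:2, L:6, M:5
Vertices with odd degree: D, M. An Eulerian circuit requires all degrees even.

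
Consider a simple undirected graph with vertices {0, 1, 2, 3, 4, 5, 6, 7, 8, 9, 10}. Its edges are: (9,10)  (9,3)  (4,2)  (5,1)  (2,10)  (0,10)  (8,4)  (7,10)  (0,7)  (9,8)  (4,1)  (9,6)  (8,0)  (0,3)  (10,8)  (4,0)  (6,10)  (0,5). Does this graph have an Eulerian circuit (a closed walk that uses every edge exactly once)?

Yes

Degrees: 0:6, 1:2, 2:2, 3:2, 4:4, 5:2, 6:2, 7:2, 8:4, 9:4, 10:6
Every vertex has even degree and the edges form a single connected piece, so an Eulerian circuit exists.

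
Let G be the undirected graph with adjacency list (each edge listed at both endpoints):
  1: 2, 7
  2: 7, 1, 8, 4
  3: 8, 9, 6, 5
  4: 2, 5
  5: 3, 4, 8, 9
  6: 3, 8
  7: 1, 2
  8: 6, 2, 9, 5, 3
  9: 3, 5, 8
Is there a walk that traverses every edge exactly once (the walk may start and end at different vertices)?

Degrees: 1:2, 2:4, 3:4, 4:2, 5:4, 6:2, 7:2, 8:5, 9:3
Odd-degree vertices: 8, 9 (2 total).
The non-isolated vertices are connected and exactly 2 have odd degree, so an Eulerian trail exists (from 8 to 9).

Yes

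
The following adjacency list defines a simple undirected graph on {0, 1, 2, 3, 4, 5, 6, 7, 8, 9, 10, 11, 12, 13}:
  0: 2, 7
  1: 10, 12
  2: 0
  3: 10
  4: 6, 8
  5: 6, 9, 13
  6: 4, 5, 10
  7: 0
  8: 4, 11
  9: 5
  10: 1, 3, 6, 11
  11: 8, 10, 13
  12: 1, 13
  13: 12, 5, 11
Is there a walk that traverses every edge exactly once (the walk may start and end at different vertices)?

No

Degrees: 0:2, 1:2, 2:1, 3:1, 4:2, 5:3, 6:3, 7:1, 8:2, 9:1, 10:4, 11:3, 12:2, 13:3
Odd-degree vertices: 2, 3, 5, 6, 7, 9, 11, 13 (8 total).
An Eulerian trail requires 0 or 2 odd-degree vertices; here there are 8.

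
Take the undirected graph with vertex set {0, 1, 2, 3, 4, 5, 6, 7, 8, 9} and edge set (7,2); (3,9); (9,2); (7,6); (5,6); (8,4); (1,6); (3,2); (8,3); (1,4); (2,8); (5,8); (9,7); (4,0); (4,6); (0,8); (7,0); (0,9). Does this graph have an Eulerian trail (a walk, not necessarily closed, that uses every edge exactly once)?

Degrees: 0:4, 1:2, 2:4, 3:3, 4:4, 5:2, 6:4, 7:4, 8:5, 9:4
Odd-degree vertices: 3, 8 (2 total).
The non-isolated vertices are connected and exactly 2 have odd degree, so an Eulerian trail exists (from 3 to 8).

Yes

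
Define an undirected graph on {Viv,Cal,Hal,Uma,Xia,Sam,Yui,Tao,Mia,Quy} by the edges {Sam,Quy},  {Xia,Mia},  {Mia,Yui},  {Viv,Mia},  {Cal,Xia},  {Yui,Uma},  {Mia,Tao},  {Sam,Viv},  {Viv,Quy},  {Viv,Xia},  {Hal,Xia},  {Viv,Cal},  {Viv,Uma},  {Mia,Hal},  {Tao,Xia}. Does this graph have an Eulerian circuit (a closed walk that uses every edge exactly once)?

Degrees: Viv:6, Cal:2, Hal:2, Uma:2, Xia:5, Sam:2, Yui:2, Tao:2, Mia:5, Quy:2
Xia, Mia have odd degree; an Eulerian circuit needs every degree to be even, so none exists.

No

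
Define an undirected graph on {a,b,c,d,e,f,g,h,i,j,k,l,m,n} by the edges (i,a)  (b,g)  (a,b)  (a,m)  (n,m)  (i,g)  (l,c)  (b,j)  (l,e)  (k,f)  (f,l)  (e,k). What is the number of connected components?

Component: {d}
Component: {h}
Component: {c, e, f, k, l}
Component: {a, b, g, i, j, m, n}

4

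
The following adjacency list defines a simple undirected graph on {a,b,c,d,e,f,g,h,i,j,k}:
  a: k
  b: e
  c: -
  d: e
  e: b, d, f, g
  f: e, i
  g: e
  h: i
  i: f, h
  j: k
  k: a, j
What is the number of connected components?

Component: {c}
Component: {a, j, k}
Component: {b, d, e, f, g, h, i}

3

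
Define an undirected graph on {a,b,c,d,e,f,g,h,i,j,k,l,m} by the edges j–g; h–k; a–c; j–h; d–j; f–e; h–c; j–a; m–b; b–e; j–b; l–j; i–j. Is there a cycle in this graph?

The graph has 13 vertices, 13 edges, and 1 connected component.
Since 13 > 13 - 1, a cycle must exist; for instance a-j-h-c-a.

Yes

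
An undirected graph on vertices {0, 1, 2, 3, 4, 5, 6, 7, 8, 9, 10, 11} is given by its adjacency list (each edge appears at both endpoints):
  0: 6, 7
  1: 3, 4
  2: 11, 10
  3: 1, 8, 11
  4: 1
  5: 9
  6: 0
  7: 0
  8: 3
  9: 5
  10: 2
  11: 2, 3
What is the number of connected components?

3

Component: {5, 9}
Component: {0, 6, 7}
Component: {1, 2, 3, 4, 8, 10, 11}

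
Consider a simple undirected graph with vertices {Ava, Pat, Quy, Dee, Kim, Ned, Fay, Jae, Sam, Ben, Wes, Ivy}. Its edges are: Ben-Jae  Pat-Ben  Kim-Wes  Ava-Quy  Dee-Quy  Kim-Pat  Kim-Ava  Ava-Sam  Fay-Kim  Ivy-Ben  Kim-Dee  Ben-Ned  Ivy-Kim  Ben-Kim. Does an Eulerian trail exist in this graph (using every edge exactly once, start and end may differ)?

No

Degrees: Ava:3, Pat:2, Quy:2, Dee:2, Kim:7, Ned:1, Fay:1, Jae:1, Sam:1, Ben:5, Wes:1, Ivy:2
Odd-degree vertices: Ava, Kim, Ned, Fay, Jae, Sam, Ben, Wes (8 total).
An Eulerian trail requires 0 or 2 odd-degree vertices; here there are 8.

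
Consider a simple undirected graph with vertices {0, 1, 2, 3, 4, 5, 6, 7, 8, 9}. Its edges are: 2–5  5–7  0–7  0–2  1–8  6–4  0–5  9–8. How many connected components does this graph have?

Component: {3}
Component: {4, 6}
Component: {1, 8, 9}
Component: {0, 2, 5, 7}

4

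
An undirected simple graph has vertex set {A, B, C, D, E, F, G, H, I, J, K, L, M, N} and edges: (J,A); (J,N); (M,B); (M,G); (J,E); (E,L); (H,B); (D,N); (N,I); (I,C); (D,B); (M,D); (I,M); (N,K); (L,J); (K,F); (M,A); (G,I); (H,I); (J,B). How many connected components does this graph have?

1

Component: {A, B, C, D, E, F, G, H, I, J, K, L, M, N}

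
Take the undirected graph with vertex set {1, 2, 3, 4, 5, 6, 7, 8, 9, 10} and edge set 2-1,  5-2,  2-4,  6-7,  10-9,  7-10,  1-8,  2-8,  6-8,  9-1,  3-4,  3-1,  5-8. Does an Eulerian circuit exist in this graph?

Yes

Degrees: 1:4, 2:4, 3:2, 4:2, 5:2, 6:2, 7:2, 8:4, 9:2, 10:2
All degrees are even and the non-isolated vertices are connected — an Eulerian circuit exists.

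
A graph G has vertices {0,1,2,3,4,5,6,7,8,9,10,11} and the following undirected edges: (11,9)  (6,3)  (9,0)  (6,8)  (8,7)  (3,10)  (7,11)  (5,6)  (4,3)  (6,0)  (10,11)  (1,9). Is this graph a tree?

No

|V| = 12, |E| = 12.
It splits into 2 components, so it cannot be a tree.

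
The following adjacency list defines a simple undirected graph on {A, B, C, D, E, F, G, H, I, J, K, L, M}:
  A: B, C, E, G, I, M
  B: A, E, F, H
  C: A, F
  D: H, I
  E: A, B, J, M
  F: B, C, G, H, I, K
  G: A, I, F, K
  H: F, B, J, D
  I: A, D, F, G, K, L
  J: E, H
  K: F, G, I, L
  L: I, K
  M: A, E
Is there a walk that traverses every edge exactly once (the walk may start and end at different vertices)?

Degrees: A:6, B:4, C:2, D:2, E:4, F:6, G:4, H:4, I:6, J:2, K:4, L:2, M:2
Odd-degree vertices: none (0 total).
The non-isolated vertices are connected and exactly 0 have odd degree, so an Eulerian trail exists.

Yes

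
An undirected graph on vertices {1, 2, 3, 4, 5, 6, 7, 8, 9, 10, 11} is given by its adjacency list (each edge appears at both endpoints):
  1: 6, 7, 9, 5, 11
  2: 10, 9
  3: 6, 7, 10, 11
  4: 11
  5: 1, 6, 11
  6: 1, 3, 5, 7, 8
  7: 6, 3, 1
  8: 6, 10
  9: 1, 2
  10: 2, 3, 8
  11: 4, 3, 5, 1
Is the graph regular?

No

Degrees: 1:5, 2:2, 3:4, 4:1, 5:3, 6:5, 7:3, 8:2, 9:2, 10:3, 11:4
Degrees are not all equal (e.g. deg(4)=1 but deg(1)=5); not regular.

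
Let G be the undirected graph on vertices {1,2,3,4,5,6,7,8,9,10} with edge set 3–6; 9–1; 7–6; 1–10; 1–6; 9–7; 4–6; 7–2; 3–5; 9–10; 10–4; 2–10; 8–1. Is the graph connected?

A breadth-first search from 1 visits 1, 9, 6, 8, 10, 7, 4, 3, 2, 5 — all 10 vertices — so the graph is connected.

Yes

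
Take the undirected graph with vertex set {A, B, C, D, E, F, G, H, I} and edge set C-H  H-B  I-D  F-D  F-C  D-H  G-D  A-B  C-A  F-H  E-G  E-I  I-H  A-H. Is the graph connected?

Yes

Starting from A and exploring outward reaches every vertex (A, B, H, C, D, F, I, G, E); the graph is connected.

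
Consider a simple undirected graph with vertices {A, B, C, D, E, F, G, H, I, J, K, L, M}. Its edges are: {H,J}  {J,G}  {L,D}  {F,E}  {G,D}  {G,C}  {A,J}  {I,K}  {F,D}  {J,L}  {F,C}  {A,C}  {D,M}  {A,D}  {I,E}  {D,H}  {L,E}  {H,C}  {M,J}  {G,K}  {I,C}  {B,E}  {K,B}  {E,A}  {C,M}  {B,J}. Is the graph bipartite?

Yes

Color {C, D, E, J, K} black and {A, B, F, G, H, I, L, M} white. No edge joins two same-colored vertices, so the graph is bipartite.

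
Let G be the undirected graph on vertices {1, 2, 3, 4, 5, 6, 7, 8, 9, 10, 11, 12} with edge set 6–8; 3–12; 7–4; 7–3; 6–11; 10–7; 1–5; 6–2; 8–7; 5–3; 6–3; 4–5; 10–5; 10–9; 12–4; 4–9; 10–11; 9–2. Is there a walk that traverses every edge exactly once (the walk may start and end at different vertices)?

Yes

Degrees: 1:1, 2:2, 3:4, 4:4, 5:4, 6:4, 7:4, 8:2, 9:3, 10:4, 11:2, 12:2
Odd-degree vertices: 1, 9 (2 total).
The non-isolated vertices are connected and exactly 2 have odd degree, so an Eulerian trail exists (from 1 to 9).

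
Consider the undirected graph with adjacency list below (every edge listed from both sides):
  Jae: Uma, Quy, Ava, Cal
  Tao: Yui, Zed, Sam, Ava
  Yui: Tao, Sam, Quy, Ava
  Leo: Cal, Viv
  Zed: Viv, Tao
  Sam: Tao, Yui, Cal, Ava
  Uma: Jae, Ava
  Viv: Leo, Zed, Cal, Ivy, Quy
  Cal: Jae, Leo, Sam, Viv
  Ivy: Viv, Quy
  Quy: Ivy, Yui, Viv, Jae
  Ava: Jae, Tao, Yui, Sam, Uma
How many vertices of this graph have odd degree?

2

Degrees: Jae:4, Tao:4, Yui:4, Leo:2, Zed:2, Sam:4, Uma:2, Viv:5, Cal:4, Ivy:2, Quy:4, Ava:5
Odd-degree vertices: Viv, Ava.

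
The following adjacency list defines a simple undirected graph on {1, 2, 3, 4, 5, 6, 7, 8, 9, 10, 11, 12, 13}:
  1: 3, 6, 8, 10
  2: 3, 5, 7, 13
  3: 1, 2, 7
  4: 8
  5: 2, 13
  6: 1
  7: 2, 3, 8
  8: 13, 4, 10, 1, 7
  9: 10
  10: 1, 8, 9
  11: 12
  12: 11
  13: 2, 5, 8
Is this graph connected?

Component: {11, 12}
Component: {1, 2, 3, 4, 5, 6, 7, 8, 9, 10, 13}
There are 2 separate components, so the graph is not connected.

No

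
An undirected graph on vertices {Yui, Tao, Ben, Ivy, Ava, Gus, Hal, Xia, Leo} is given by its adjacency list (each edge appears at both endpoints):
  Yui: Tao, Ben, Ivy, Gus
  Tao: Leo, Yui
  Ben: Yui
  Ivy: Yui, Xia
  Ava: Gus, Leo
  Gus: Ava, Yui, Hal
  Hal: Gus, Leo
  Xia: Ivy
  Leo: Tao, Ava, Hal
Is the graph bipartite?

No

The cycle Hal-Gus-Yui-Tao-Leo-Hal has length 5, which is odd, so the graph is not bipartite.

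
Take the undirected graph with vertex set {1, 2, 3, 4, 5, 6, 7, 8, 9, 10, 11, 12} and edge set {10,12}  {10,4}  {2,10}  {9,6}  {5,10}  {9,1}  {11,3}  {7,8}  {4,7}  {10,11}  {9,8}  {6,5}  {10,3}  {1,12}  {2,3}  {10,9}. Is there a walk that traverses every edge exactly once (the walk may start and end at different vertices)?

Degrees: 1:2, 2:2, 3:3, 4:2, 5:2, 6:2, 7:2, 8:2, 9:4, 10:7, 11:2, 12:2
Odd-degree vertices: 3, 10 (2 total).
With 2 odd-degree vertices and all edges in one connected piece, an Eulerian trail exists (from 3 to 10).

Yes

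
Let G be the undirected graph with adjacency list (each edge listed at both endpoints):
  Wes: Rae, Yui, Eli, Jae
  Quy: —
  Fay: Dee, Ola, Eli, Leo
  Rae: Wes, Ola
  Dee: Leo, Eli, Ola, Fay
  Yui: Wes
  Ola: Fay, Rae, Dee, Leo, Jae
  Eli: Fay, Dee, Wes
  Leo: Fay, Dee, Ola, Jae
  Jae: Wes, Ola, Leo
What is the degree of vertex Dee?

4

Neighbors of Dee: Fay, Ola, Eli, Leo.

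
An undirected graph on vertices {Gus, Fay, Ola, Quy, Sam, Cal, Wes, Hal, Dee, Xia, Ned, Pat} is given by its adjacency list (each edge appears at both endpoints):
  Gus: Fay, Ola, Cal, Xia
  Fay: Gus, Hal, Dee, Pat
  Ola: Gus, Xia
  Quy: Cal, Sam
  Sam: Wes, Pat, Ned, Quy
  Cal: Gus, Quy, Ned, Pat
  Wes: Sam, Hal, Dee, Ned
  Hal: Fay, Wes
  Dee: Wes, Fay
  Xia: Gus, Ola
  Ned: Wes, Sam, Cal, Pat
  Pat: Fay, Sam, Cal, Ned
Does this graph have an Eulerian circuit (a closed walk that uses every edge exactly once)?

Degrees: Gus:4, Fay:4, Ola:2, Quy:2, Sam:4, Cal:4, Wes:4, Hal:2, Dee:2, Xia:2, Ned:4, Pat:4
All degrees are even and the non-isolated vertices are connected — an Eulerian circuit exists.

Yes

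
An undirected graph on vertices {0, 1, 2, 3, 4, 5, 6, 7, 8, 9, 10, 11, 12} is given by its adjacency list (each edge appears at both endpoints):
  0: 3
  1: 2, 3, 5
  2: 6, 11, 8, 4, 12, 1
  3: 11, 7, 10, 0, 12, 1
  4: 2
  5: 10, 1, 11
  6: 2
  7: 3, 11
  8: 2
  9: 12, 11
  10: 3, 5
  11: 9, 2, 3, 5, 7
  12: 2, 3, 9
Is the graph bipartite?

No

11-7-3-11 is an odd cycle (length 3), and a bipartite graph can contain only even cycles.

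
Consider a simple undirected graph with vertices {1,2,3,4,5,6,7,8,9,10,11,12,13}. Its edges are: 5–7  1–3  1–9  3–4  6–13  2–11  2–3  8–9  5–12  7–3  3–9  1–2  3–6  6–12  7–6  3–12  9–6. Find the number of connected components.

Component: {10}
Component: {1, 2, 3, 4, 5, 6, 7, 8, 9, 11, 12, 13}

2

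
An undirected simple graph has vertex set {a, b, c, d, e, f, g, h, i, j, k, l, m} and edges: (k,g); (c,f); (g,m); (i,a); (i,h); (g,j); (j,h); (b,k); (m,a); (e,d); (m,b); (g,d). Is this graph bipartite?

Yes

Color {d, f, i, j, k, l, m} black and {a, b, c, e, g, h} white. No edge joins two same-colored vertices, so the graph is bipartite.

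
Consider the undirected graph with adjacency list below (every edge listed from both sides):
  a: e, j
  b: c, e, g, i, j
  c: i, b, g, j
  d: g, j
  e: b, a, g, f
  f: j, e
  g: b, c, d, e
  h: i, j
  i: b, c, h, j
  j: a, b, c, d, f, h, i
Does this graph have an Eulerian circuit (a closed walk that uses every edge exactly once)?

No

Degrees: a:2, b:5, c:4, d:2, e:4, f:2, g:4, h:2, i:4, j:7
Vertices with odd degree: b, j. An Eulerian circuit requires all degrees even.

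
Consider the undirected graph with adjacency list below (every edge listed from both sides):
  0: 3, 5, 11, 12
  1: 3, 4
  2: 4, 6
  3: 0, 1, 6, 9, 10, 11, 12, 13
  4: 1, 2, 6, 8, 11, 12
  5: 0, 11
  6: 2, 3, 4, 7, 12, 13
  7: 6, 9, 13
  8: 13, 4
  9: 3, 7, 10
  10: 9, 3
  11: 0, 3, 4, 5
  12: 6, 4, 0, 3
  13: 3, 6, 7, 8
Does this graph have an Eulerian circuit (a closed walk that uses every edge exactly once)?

No

Degrees: 0:4, 1:2, 2:2, 3:8, 4:6, 5:2, 6:6, 7:3, 8:2, 9:3, 10:2, 11:4, 12:4, 13:4
Vertices with odd degree: 7, 9. An Eulerian circuit requires all degrees even.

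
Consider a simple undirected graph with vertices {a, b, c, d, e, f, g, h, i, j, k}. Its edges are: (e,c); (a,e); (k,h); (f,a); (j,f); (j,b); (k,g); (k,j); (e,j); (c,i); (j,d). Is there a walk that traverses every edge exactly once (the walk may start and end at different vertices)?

No

Degrees: a:2, b:1, c:2, d:1, e:3, f:2, g:1, h:1, i:1, j:5, k:3
Odd-degree vertices: b, d, e, g, h, i, j, k (8 total).
With 8 odd-degree vertices (more than two), no single trail can use every edge.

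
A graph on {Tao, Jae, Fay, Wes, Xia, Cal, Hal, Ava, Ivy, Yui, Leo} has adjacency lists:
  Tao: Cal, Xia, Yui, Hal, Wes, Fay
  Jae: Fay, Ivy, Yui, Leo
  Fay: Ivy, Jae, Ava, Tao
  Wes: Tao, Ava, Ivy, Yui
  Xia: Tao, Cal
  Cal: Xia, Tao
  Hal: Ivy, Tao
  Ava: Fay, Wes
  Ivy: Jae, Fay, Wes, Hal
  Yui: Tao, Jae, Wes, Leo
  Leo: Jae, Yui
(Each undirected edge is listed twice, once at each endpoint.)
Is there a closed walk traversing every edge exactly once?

Degrees: Tao:6, Jae:4, Fay:4, Wes:4, Xia:2, Cal:2, Hal:2, Ava:2, Ivy:4, Yui:4, Leo:2
Every vertex has even degree and the edges form a single connected piece, so an Eulerian circuit exists.

Yes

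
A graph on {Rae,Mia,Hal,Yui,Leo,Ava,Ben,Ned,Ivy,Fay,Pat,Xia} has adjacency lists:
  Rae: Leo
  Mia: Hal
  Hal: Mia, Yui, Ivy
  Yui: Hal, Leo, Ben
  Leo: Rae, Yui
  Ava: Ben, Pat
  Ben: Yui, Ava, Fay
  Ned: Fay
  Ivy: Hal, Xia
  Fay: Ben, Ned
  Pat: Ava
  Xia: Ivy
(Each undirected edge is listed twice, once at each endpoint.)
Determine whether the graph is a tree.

Yes

|V| = 12, |E| = 11.
It is connected with exactly 11 edges, hence acyclic — it is a tree.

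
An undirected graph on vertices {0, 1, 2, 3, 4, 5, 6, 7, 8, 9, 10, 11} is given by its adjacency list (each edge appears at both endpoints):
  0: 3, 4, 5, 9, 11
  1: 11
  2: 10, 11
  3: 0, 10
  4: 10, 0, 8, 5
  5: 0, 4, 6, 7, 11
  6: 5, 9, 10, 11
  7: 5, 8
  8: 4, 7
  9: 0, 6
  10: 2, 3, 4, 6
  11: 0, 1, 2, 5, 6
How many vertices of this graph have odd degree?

4

Degrees: 0:5, 1:1, 2:2, 3:2, 4:4, 5:5, 6:4, 7:2, 8:2, 9:2, 10:4, 11:5
Odd-degree vertices: 0, 1, 5, 11.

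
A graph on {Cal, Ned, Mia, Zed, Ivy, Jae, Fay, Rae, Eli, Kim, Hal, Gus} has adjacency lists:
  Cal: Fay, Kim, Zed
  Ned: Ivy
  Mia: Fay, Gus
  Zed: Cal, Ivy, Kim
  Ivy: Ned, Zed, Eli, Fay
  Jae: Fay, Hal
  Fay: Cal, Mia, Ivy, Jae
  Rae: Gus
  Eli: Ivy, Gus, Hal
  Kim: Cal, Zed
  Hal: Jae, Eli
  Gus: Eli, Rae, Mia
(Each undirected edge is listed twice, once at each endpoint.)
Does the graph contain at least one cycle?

The graph has 12 vertices, 15 edges, and 1 connected component.
Since 15 > 12 - 1, a cycle must exist; for instance Fay-Ivy-Eli-Hal-Jae-Fay.

Yes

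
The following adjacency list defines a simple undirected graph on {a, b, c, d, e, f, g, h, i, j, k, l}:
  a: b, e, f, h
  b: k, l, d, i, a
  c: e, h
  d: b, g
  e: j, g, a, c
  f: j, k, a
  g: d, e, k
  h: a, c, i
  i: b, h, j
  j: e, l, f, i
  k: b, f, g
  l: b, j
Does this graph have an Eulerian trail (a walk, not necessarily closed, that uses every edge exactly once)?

No

Degrees: a:4, b:5, c:2, d:2, e:4, f:3, g:3, h:3, i:3, j:4, k:3, l:2
Odd-degree vertices: b, f, g, h, i, k (6 total).
With 6 odd-degree vertices (more than two), no single trail can use every edge.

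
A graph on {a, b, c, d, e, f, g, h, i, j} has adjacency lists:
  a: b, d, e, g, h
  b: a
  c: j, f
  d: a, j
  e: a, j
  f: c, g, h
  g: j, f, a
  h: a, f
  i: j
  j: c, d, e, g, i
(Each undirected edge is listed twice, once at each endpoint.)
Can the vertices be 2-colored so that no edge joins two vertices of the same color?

A valid 2-coloring puts {b, c, d, e, g, h, i} on one side and {a, f, j} on the other; every edge crosses between the two sides.

Yes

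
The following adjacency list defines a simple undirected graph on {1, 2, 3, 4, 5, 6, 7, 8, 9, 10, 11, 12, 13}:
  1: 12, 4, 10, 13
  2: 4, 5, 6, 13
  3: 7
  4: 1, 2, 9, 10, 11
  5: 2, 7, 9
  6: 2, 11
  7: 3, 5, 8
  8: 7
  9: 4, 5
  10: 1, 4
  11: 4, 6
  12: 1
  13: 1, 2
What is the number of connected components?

Component: {1, 2, 3, 4, 5, 6, 7, 8, 9, 10, 11, 12, 13}

1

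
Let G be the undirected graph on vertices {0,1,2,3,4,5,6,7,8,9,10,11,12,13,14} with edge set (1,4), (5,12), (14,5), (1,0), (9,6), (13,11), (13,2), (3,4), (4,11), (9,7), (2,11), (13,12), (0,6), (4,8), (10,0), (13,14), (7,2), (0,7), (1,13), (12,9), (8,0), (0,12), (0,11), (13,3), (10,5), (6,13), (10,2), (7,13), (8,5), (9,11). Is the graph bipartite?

No

The cycle 7-2-13-7 has length 3, which is odd, so the graph is not bipartite.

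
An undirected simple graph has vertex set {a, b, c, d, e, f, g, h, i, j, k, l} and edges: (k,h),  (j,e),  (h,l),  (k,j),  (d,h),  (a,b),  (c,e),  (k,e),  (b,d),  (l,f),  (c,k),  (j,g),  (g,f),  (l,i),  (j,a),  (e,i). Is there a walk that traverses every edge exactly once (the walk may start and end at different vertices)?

Yes

Degrees: a:2, b:2, c:2, d:2, e:4, f:2, g:2, h:3, i:2, j:4, k:4, l:3
Odd-degree vertices: h, l (2 total).
With 2 odd-degree vertices and all edges in one connected piece, an Eulerian trail exists (from h to l).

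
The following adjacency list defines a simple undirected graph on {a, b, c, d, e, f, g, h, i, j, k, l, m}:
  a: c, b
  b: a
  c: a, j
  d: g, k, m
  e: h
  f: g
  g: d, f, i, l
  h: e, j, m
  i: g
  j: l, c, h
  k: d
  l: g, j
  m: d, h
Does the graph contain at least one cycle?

Yes

The graph has 13 vertices, 13 edges, and 1 connected component.
Since 13 > 13 - 1, a cycle must exist; for instance j-h-m-d-g-l-j.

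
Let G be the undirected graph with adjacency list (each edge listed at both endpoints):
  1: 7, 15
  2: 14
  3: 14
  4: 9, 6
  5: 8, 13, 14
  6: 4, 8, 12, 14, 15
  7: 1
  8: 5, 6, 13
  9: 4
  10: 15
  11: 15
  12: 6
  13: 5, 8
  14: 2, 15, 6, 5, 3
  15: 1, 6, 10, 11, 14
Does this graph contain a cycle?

|V| = 15, |E| = 17, number of components = 1.
One cycle is 5-13-8-5.

Yes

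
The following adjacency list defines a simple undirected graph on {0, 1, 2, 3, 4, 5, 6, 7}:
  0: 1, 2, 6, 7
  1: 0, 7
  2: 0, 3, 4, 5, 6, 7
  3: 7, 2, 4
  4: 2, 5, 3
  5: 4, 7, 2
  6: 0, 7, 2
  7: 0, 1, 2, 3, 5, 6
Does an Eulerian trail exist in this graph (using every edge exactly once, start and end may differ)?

Degrees: 0:4, 1:2, 2:6, 3:3, 4:3, 5:3, 6:3, 7:6
Odd-degree vertices: 3, 4, 5, 6 (4 total).
With 4 odd-degree vertices (more than two), no single trail can use every edge.

No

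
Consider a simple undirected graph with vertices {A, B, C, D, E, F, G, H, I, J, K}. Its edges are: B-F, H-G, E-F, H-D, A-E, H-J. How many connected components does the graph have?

Component: {C}
Component: {I}
Component: {K}
Component: {A, B, E, F}
Component: {D, G, H, J}

5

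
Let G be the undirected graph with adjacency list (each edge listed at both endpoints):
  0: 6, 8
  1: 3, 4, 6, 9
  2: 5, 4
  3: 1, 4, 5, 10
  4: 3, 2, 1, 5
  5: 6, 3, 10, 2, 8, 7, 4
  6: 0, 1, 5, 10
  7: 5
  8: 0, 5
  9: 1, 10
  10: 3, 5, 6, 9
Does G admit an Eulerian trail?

Degrees: 0:2, 1:4, 2:2, 3:4, 4:4, 5:7, 6:4, 7:1, 8:2, 9:2, 10:4
Odd-degree vertices: 5, 7 (2 total).
The non-isolated vertices are connected and exactly 2 have odd degree, so an Eulerian trail exists (from 5 to 7).

Yes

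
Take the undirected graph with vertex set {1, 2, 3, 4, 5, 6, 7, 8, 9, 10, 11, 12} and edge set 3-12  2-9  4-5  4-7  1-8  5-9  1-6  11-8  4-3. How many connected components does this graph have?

Component: {10}
Component: {1, 6, 8, 11}
Component: {2, 3, 4, 5, 7, 9, 12}

3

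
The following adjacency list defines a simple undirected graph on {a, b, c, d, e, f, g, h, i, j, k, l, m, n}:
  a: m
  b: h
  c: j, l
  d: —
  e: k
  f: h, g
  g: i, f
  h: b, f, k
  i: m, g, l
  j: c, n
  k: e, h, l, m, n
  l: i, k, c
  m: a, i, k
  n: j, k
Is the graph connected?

No

Component: {d}
Component: {a, b, c, e, f, g, h, i, j, k, l, m, n}
No edge joins these 2 groups, so the graph is disconnected.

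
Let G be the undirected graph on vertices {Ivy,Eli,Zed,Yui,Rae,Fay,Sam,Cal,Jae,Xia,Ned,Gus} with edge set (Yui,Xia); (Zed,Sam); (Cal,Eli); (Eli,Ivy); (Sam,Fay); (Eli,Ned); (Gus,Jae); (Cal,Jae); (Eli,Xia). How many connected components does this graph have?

3

Component: {Rae}
Component: {Zed, Fay, Sam}
Component: {Ivy, Eli, Yui, Cal, Jae, Xia, Ned, Gus}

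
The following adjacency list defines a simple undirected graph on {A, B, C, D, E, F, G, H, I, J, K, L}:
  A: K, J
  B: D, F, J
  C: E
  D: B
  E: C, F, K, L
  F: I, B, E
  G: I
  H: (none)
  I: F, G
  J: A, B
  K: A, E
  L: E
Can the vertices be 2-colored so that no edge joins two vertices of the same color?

Yes

Partition the vertices as {C, D, F, G, H, J, K, L} vs {A, B, E, I}. Each listed edge has one endpoint in each part, so the graph is bipartite.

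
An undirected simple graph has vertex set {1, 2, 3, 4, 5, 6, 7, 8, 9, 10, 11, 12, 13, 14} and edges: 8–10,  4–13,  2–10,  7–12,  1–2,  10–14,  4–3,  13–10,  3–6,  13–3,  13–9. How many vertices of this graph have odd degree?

8

Degrees: 1:1, 2:2, 3:3, 4:2, 5:0, 6:1, 7:1, 8:1, 9:1, 10:4, 11:0, 12:1, 13:4, 14:1
Odd-degree vertices: 1, 3, 6, 7, 8, 9, 12, 14.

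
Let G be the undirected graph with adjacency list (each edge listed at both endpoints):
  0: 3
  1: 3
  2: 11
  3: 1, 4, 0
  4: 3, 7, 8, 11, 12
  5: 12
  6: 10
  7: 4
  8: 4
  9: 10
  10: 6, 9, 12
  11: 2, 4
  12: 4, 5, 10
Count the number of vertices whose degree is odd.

12

Degrees: 0:1, 1:1, 2:1, 3:3, 4:5, 5:1, 6:1, 7:1, 8:1, 9:1, 10:3, 11:2, 12:3
Odd-degree vertices: 0, 1, 2, 3, 4, 5, 6, 7, 8, 9, 10, 12.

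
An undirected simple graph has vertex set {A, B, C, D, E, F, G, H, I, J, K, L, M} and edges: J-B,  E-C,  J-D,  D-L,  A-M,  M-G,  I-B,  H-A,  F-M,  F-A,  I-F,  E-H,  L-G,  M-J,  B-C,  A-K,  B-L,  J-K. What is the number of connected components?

1

Component: {A, B, C, D, E, F, G, H, I, J, K, L, M}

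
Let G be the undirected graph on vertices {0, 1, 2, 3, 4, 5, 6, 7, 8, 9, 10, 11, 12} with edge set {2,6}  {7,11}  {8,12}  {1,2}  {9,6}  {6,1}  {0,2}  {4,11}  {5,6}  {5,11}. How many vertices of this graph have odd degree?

Degrees: 0:1, 1:2, 2:3, 3:0, 4:1, 5:2, 6:4, 7:1, 8:1, 9:1, 10:0, 11:3, 12:1
Odd-degree vertices: 0, 2, 4, 7, 8, 9, 11, 12.

8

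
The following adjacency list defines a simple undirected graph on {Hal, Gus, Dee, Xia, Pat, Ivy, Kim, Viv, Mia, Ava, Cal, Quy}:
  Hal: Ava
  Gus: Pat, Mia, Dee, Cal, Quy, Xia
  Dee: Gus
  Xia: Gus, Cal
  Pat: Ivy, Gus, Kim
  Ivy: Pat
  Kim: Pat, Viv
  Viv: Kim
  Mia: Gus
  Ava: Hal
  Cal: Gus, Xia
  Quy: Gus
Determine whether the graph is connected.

Component: {Hal, Ava}
Component: {Gus, Dee, Xia, Pat, Ivy, Kim, Viv, Mia, Cal, Quy}
No edge joins these 2 groups, so the graph is disconnected.

No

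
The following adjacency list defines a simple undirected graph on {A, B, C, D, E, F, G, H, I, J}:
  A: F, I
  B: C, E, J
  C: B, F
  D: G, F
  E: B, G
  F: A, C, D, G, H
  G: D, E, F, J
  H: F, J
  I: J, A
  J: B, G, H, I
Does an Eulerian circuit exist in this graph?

No

Degrees: A:2, B:3, C:2, D:2, E:2, F:5, G:4, H:2, I:2, J:4
Vertices with odd degree: B, F. An Eulerian circuit requires all degrees even.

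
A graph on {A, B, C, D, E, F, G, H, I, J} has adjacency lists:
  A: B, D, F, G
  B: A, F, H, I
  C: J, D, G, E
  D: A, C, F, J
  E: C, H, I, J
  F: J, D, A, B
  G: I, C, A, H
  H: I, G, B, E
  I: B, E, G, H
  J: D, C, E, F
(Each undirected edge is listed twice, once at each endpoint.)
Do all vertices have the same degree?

Degrees: A:4, B:4, C:4, D:4, E:4, F:4, G:4, H:4, I:4, J:4
Every vertex has degree 4, so the graph is 4-regular.

Yes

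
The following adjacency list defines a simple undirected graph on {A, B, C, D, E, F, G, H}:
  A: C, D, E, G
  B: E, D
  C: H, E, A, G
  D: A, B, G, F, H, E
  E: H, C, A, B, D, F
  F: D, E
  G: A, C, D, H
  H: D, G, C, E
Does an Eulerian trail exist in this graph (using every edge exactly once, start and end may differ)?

Degrees: A:4, B:2, C:4, D:6, E:6, F:2, G:4, H:4
Odd-degree vertices: none (0 total).
The non-isolated vertices are connected and exactly 0 have odd degree, so an Eulerian trail exists.

Yes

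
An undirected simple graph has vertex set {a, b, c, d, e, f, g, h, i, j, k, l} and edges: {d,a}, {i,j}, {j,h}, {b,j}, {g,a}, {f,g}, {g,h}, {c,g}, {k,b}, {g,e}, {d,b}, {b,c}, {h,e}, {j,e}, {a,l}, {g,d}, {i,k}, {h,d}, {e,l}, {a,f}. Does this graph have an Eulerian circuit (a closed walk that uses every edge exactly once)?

Degrees: a:4, b:4, c:2, d:4, e:4, f:2, g:6, h:4, i:2, j:4, k:2, l:2
Every vertex has even degree and the edges form a single connected piece, so an Eulerian circuit exists.

Yes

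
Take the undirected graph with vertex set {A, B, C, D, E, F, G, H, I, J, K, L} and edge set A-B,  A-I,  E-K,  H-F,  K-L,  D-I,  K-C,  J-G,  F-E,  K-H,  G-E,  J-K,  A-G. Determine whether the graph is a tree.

No

The graph has 12 vertices and 13 edges.
Connected but with 13 > 11 edges, so it has a cycle and is not a tree.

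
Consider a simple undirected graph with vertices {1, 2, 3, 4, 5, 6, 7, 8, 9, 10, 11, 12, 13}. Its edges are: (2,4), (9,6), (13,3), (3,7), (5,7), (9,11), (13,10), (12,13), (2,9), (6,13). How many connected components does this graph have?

3

Component: {1}
Component: {8}
Component: {2, 3, 4, 5, 6, 7, 9, 10, 11, 12, 13}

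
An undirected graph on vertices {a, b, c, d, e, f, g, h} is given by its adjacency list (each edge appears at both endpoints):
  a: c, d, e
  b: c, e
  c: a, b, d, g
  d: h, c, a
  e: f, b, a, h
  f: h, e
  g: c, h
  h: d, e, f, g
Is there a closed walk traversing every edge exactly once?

No

Degrees: a:3, b:2, c:4, d:3, e:4, f:2, g:2, h:4
a, d have odd degree; an Eulerian circuit needs every degree to be even, so none exists.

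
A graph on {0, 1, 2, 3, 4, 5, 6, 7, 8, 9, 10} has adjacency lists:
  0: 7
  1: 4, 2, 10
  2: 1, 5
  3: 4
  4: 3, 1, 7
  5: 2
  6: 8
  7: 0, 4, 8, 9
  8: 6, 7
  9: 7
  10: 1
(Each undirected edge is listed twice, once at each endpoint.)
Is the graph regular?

No

Degrees: 0:1, 1:3, 2:2, 3:1, 4:3, 5:1, 6:1, 7:4, 8:2, 9:1, 10:1
Vertex 0 has degree 1 while 7 has degree 4, so the graph is not regular.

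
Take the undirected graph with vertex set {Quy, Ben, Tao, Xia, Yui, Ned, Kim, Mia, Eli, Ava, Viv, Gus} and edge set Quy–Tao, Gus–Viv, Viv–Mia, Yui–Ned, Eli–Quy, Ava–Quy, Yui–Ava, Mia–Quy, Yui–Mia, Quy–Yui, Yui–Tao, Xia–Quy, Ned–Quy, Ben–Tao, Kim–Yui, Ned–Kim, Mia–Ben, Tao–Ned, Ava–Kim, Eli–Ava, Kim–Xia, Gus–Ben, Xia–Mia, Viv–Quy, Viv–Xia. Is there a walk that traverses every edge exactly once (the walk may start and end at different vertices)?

Yes

Degrees: Quy:8, Ben:3, Tao:4, Xia:4, Yui:6, Ned:4, Kim:4, Mia:5, Eli:2, Ava:4, Viv:4, Gus:2
Odd-degree vertices: Ben, Mia (2 total).
The non-isolated vertices are connected and exactly 2 have odd degree, so an Eulerian trail exists (from Ben to Mia).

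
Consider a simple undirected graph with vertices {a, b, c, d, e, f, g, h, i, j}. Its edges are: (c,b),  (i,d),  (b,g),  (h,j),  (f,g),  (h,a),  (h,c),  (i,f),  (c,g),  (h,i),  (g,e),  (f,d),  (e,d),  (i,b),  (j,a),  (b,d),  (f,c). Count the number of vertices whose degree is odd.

0

Degrees: a:2, b:4, c:4, d:4, e:2, f:4, g:4, h:4, i:4, j:2
Odd-degree vertices: none.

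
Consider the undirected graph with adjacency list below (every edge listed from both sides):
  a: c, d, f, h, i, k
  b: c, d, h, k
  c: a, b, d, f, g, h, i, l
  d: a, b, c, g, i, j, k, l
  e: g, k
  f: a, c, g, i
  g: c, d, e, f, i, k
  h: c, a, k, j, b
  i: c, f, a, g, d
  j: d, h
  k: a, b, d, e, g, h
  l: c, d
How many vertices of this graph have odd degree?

Degrees: a:6, b:4, c:8, d:8, e:2, f:4, g:6, h:5, i:5, j:2, k:6, l:2
Odd-degree vertices: h, i.

2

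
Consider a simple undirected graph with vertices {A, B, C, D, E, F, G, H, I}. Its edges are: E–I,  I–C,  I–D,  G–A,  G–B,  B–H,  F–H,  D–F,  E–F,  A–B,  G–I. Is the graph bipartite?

G-A-B-G is an odd cycle (length 3), and a bipartite graph can contain only even cycles.

No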